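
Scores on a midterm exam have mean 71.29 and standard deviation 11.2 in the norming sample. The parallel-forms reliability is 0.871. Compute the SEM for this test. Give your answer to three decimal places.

SEM = SD · √(1 − ρ) = 11.2 × √0.129 = 11.2 × 0.3592 = 4.0227

4.023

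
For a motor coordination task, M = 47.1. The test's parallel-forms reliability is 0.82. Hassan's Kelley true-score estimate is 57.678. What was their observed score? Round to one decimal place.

T̂ = ρX + (1 − ρ)μ  ⇒  X = (T̂ − (1 − ρ)μ) / ρ
X = (57.678 − 0.18 × 47.1) / 0.82 = (57.678 − 8.478) / 0.82 = 49.200 / 0.82 = 60.000

60.0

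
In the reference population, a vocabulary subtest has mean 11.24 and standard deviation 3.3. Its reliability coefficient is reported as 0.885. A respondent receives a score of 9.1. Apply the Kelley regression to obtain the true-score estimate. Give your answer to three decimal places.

9.346

T̂ = 0.885(9.1) + 0.115(11.24) = 8.0535 + 1.29260 = 9.3461 → 9.346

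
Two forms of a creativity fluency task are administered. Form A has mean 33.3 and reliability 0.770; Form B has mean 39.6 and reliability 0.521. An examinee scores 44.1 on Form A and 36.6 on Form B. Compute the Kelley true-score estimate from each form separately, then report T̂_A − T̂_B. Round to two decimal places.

3.58

T̂_A = 0.770(44.1) + 0.230(33.3) = 41.6160
T̂_B = 0.521(36.6) + 0.479(39.6) = 38.0370
T̂_A − T̂_B = 3.5790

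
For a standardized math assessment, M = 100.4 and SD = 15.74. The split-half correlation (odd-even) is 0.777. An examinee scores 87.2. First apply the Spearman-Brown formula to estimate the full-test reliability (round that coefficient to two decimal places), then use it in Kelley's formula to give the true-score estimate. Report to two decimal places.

88.92

Spearman-Brown: ρ = 2r/(1 + r) = 2(0.777)/(1 + 0.777) = 1.5540/1.777 = 0.8745 → 0.87
Weight the observed score by reliability and the mean by (1 − reliability): T̂ = 0.87·87.2 + 0.13·100.4 = 75.864 + 13.052 = 88.916.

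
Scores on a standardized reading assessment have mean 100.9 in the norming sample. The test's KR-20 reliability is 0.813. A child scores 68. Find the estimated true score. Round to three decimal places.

T̂ = 0.813(68) + 0.187(100.9) = 55.284 + 18.8683 = 74.1523 → 74.152

74.152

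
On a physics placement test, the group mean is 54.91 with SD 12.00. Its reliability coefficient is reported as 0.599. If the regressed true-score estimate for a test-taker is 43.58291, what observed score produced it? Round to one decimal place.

T̂ = ρX + (1 − ρ)μ  ⇒  X = (T̂ − (1 − ρ)μ) / ρ
X = (43.58291 − 0.401 × 54.91) / 0.599 = (43.58291 − 22.01891) / 0.599 = 21.56400 / 0.599 = 36.000

36.0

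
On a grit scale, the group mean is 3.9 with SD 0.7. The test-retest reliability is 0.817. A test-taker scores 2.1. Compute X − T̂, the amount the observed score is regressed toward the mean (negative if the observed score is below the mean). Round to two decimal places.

Kelley's formula gives T̂ = 0.817·2.1 + 0.183·3.9 = 1.7157 + 0.7137 = 2.4294.
X − T̂ = 2.1 − 2.429 = -0.329 → -0.33

-0.33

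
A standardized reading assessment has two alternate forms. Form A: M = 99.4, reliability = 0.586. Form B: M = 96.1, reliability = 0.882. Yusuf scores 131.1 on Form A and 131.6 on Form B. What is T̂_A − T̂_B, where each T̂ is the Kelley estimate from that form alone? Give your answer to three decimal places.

-9.435

T̂_A = 0.586(131.1) + 0.414(99.4) = 117.97620
T̂_B = 0.882(131.6) + 0.118(96.1) = 127.41100
T̂_A − T̂_B = -9.43480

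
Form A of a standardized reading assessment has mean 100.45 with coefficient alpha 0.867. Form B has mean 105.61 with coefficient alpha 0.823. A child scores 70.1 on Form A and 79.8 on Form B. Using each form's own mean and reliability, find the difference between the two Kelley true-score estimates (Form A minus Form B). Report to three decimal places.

T̂_A = 0.867(70.1) + 0.133(100.45) = 74.13655
T̂_B = 0.823(79.8) + 0.177(105.61) = 84.36837
T̂_A − T̂_B = -10.23182

-10.232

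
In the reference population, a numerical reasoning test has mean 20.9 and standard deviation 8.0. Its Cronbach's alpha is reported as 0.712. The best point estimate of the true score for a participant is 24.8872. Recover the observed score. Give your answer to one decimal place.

26.5

T̂ = ρX + (1 − ρ)μ  ⇒  X = (T̂ − (1 − ρ)μ) / ρ
X = (24.8872 − 0.288 × 20.9) / 0.712 = (24.8872 − 6.0192) / 0.712 = 18.8680 / 0.712 = 26.500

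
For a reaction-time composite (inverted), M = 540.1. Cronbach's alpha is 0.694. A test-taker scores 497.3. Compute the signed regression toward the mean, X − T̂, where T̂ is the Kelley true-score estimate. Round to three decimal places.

-13.097

T̂ = 0.694(497.3) + 0.306(540.1) = 345.1262 + 165.2706 = 510.39680 → 510.3968
X − T̂ = 497.3 − 510.3968 = -13.0968 → -13.097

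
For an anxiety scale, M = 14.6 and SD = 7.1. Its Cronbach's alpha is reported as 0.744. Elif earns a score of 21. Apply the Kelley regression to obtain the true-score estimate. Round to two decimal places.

Weight the observed score by reliability and the mean by (1 − reliability): T̂ = 0.744·21 + 0.256·14.6 = 15.624 + 3.7376 = 19.362.

19.36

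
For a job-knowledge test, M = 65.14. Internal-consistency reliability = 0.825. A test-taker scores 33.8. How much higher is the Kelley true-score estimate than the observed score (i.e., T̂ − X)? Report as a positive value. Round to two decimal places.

T̂ = 0.825(33.8) + 0.175(65.14) = 27.8850 + 11.39950 = 39.2845 → 39.284
T̂ − X = 39.284 − 33.8 = 5.484 → 5.48

5.48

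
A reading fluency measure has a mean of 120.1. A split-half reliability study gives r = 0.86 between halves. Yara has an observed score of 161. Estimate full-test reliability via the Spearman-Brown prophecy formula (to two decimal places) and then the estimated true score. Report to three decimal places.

Spearman-Brown: ρ = 2r/(1 + r) = 2(0.86)/(1 + 0.86) = 1.720/1.86 = 0.9247 → 0.92
T̂ = 0.92(161) + 0.08(120.1) = 148.12 + 9.608 = 157.7280 → 157.728

157.728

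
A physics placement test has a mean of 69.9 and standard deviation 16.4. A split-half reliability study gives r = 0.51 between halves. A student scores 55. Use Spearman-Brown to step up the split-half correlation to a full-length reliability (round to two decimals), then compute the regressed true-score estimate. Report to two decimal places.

59.77

Spearman-Brown: ρ = 2r/(1 + r) = 2(0.51)/(1 + 0.51) = 1.020/1.51 = 0.6755 → 0.68
T̂ = ρX + (1 − ρ)μ
  = 0.68 × 55 + 0.32 × 69.9
  = 37.40 + 22.368
  = 59.768
  ≈ 59.77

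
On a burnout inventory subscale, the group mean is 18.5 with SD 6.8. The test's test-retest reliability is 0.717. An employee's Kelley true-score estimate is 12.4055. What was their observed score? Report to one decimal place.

T̂ = ρX + (1 − ρ)μ  ⇒  X = (T̂ − (1 − ρ)μ) / ρ
X = (12.4055 − 0.283 × 18.5) / 0.717 = (12.4055 − 5.2355) / 0.717 = 7.1700 / 0.717 = 10.000

10.0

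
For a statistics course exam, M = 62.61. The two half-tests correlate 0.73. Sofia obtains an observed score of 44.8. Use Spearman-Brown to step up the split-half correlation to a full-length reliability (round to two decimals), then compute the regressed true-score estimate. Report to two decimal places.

47.65

Spearman-Brown: ρ = 2r/(1 + r) = 2(0.73)/(1 + 0.73) = 1.460/1.73 = 0.8439 → 0.84
Weight the observed score by reliability and the mean by (1 − reliability): T̂ = 0.84·44.8 + 0.16·62.61 = 37.632 + 10.0176 = 47.650.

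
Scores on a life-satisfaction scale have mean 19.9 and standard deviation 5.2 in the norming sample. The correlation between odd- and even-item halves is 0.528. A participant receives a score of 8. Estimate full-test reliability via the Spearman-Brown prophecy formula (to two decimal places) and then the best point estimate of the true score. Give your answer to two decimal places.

11.69

Spearman-Brown: ρ = 2r/(1 + r) = 2(0.528)/(1 + 0.528) = 1.0560/1.528 = 0.6911 → 0.69
T̂ = ρX + (1 − ρ)μ
  = 0.69 × 8 + 0.31 × 19.9
  = 5.52 + 6.169
  = 11.689
  ≈ 11.69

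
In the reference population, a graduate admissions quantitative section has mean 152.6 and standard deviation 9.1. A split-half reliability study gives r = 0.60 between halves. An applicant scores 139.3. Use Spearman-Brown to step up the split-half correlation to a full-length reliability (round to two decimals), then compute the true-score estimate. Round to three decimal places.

142.625

Spearman-Brown: ρ = 2r/(1 + r) = 2(0.60)/(1 + 0.60) = 1.200/1.60 = 0.7500 → 0.75
Regress the observed score toward the mean by the unreliability: T̂ = 0.75·139.3 + 0.25·152.6 = 104.475 + 38.150 = 142.6250.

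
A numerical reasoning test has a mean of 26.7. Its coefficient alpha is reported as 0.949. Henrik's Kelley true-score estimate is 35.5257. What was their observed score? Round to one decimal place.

36.0

T̂ = ρX + (1 − ρ)μ  ⇒  X = (T̂ − (1 − ρ)μ) / ρ
X = (35.5257 − 0.051 × 26.7) / 0.949 = (35.5257 − 1.3617) / 0.949 = 34.1640 / 0.949 = 36.000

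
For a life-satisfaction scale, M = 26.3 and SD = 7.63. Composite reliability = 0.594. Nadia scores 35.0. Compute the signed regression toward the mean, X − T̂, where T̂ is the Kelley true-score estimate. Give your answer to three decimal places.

T̂ = 0.594(35.0) + 0.406(26.3) = 20.7900 + 10.6778 = 31.46780 → 31.4678
X − T̂ = 35.0 − 31.4678 = 3.5322 → 3.532

3.532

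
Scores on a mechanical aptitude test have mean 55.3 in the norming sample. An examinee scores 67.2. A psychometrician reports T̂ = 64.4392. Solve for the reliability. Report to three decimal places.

0.768

T̂ = ρX + (1 − ρ)μ  ⇒  T̂ − μ = ρ(X − μ)
ρ = (T̂ − μ)/(X − μ) = (64.4392 − 55.3) / (67.2 − 55.3) = 9.1392 / 11.9 = 0.76800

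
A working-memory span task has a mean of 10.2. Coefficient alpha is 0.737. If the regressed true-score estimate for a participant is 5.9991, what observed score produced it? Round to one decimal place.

T̂ = ρX + (1 − ρ)μ  ⇒  X = (T̂ − (1 − ρ)μ) / ρ
X = (5.9991 − 0.263 × 10.2) / 0.737 = (5.9991 − 2.6826) / 0.737 = 3.3165 / 0.737 = 4.500

4.5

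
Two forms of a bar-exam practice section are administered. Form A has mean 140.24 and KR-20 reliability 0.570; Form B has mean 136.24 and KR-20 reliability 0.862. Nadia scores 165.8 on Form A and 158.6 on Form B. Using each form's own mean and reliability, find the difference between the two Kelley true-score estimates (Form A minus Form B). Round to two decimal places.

T̂_A = 0.570(165.8) + 0.430(140.24) = 154.8092
T̂_B = 0.862(158.6) + 0.138(136.24) = 155.5143
T̂_A − T̂_B = -0.7051

-0.71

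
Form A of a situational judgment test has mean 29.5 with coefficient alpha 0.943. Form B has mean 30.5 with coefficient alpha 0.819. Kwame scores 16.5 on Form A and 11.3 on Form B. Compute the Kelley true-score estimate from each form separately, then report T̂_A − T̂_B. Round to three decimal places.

T̂_A = 0.943(16.5) + 0.057(29.5) = 17.24100
T̂_B = 0.819(11.3) + 0.181(30.5) = 14.77520
T̂_A − T̂_B = 2.46580

2.466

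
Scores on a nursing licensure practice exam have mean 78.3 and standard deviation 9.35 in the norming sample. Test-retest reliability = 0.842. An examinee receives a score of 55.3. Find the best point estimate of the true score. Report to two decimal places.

T̂ = 0.842(55.3) + 0.158(78.3) = 46.5626 + 12.3714 = 58.934 → 58.93

58.93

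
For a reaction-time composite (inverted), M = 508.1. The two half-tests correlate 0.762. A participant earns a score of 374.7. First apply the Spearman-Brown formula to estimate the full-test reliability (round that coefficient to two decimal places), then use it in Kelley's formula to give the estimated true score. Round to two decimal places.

393.38

Spearman-Brown: ρ = 2r/(1 + r) = 2(0.762)/(1 + 0.762) = 1.5240/1.762 = 0.8649 → 0.86
Weight the observed score by reliability and the mean by (1 − reliability): T̂ = 0.86·374.7 + 0.14·508.1 = 322.242 + 71.134 = 393.376.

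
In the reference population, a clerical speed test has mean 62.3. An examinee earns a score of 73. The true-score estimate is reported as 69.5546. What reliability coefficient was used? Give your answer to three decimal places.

0.678

T̂ = ρX + (1 − ρ)μ  ⇒  T̂ − μ = ρ(X − μ)
ρ = (T̂ − μ)/(X − μ) = (69.5546 − 62.3) / (73 − 62.3) = 7.2546 / 10.7 = 0.67800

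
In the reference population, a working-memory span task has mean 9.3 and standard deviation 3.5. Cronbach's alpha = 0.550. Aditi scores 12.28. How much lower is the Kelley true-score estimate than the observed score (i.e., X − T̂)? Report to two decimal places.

1.34

T̂ = ρX + (1 − ρ)μ
  = 0.550 × 12.28 + 0.450 × 9.3
  = 6.75400 + 4.1850
  = 10.9390
  ≈ 10.939
X − T̂ = 12.28 − 10.939 = 1.341 → 1.34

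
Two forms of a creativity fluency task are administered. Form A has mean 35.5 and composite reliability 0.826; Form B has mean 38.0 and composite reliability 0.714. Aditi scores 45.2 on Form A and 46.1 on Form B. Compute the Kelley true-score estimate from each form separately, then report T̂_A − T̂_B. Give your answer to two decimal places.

-0.27

T̂_A = 0.826(45.2) + 0.174(35.5) = 43.5122
T̂_B = 0.714(46.1) + 0.286(38.0) = 43.7834
T̂_A − T̂_B = -0.2712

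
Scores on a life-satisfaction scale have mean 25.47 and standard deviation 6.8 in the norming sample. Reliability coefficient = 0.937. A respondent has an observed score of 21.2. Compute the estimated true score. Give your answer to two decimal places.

Kelley's formula gives T̂ = 0.937·21.2 + 0.063·25.47 = 19.8644 + 1.60461 = 21.469.

21.47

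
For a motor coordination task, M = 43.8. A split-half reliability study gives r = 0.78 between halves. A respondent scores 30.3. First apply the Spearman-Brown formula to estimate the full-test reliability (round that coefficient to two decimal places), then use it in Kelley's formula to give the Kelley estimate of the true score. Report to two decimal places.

31.92

Spearman-Brown: ρ = 2r/(1 + r) = 2(0.78)/(1 + 0.78) = 1.560/1.78 = 0.8764 → 0.88
Weight the observed score by reliability and the mean by (1 − reliability): T̂ = 0.88·30.3 + 0.12·43.8 = 26.664 + 5.256 = 31.920.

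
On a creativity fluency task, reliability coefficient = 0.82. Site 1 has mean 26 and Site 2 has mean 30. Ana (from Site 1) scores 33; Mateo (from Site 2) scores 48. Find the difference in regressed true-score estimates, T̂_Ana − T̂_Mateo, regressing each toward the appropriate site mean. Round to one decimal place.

-13.0

T̂_Ana = 0.82(33) + 0.18(26) = 31.740
T̂_Mateo = 0.82(48) + 0.18(30) = 44.760
Difference = 31.740 − 44.760 = -13.020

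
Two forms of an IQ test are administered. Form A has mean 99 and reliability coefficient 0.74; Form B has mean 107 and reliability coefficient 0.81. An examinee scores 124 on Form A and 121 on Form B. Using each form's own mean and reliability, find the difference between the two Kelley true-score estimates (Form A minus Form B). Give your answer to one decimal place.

T̂_A = 0.74(124) + 0.26(99) = 117.500
T̂_B = 0.81(121) + 0.19(107) = 118.340
T̂_A − T̂_B = -0.840

-0.8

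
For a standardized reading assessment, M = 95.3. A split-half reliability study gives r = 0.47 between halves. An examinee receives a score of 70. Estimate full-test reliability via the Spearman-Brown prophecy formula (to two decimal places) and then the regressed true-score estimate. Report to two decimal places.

Spearman-Brown: ρ = 2r/(1 + r) = 2(0.47)/(1 + 0.47) = 0.940/1.47 = 0.6395 → 0.64
T̂ = ρX + (1 − ρ)μ
  = 0.64 × 70 + 0.36 × 95.3
  = 44.80 + 34.308
  = 79.108
  ≈ 79.11

79.11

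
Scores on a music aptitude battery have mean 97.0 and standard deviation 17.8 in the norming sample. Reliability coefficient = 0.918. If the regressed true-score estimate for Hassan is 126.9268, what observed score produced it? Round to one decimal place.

129.6

T̂ = ρX + (1 − ρ)μ  ⇒  X = (T̂ − (1 − ρ)μ) / ρ
X = (126.9268 − 0.082 × 97.0) / 0.918 = (126.9268 − 7.9540) / 0.918 = 118.9728 / 0.918 = 129.600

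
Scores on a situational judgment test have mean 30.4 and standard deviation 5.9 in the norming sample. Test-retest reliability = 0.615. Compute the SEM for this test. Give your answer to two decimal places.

SEM = SD · √(1 − ρ) = 5.9 × √0.385 = 5.9 × 0.6205 = 3.661

3.66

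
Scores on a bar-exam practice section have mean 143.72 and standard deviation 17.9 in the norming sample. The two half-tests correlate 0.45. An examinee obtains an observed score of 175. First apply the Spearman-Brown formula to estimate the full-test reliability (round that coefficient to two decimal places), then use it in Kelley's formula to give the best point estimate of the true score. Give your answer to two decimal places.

163.11

Spearman-Brown: ρ = 2r/(1 + r) = 2(0.45)/(1 + 0.45) = 0.900/1.45 = 0.6207 → 0.62
T̂ = ρX + (1 − ρ)μ
  = 0.62 × 175 + 0.38 × 143.72
  = 108.50 + 54.6136
  = 163.114
  ≈ 163.11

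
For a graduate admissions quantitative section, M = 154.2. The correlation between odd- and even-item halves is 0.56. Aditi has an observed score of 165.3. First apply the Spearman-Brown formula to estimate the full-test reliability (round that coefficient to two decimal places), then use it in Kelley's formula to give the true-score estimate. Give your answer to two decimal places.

Spearman-Brown: ρ = 2r/(1 + r) = 2(0.56)/(1 + 0.56) = 1.120/1.56 = 0.7179 → 0.72
T̂ = 0.72(165.3) + 0.28(154.2) = 119.016 + 43.176 = 162.192 → 162.19

162.19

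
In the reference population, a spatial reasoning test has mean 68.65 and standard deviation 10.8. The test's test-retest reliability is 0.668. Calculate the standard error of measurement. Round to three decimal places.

6.223

SEM = SD · √(1 − ρ) = 10.8 × √0.332 = 10.8 × 0.5762 = 6.2229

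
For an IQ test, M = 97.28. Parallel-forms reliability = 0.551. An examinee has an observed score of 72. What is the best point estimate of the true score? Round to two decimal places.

83.35

T̂ = ρX + (1 − ρ)μ
  = 0.551 × 72 + 0.449 × 97.28
  = 39.672 + 43.67872
  = 83.351
  ≈ 83.35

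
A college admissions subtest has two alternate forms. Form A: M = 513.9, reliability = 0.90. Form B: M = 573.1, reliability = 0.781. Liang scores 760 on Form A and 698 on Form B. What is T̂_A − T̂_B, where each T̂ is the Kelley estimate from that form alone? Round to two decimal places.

T̂_A = 0.90(760) + 0.10(513.9) = 735.3900
T̂_B = 0.781(698) + 0.219(573.1) = 670.6469
T̂_A − T̂_B = 64.7431

64.74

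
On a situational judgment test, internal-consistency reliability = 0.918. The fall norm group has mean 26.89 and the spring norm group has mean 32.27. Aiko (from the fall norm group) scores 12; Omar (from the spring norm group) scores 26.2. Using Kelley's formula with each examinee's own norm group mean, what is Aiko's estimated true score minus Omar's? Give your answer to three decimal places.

T̂_Aiko = 0.918(12) + 0.082(26.89) = 13.22098
T̂_Omar = 0.918(26.2) + 0.082(32.27) = 26.69774
Difference = 13.22098 − 26.69774 = -13.47676

-13.477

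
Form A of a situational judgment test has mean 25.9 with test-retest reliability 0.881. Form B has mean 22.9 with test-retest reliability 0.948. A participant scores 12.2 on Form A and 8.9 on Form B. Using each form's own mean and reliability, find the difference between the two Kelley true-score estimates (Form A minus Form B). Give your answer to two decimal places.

T̂_A = 0.881(12.2) + 0.119(25.9) = 13.8303
T̂_B = 0.948(8.9) + 0.052(22.9) = 9.6280
T̂_A − T̂_B = 4.2023

4.20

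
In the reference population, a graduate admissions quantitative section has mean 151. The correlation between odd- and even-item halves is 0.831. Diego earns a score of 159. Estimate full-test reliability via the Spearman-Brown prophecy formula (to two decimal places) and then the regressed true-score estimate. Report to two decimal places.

158.28

Spearman-Brown: ρ = 2r/(1 + r) = 2(0.831)/(1 + 0.831) = 1.6620/1.831 = 0.9077 → 0.91
Kelley's formula gives T̂ = 0.91·159 + 0.09·151 = 144.69 + 13.59 = 158.280.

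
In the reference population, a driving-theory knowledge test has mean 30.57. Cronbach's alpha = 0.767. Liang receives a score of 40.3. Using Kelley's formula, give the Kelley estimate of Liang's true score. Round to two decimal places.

T̂ = 0.767(40.3) + 0.233(30.57) = 30.9101 + 7.12281 = 38.033 → 38.03

38.03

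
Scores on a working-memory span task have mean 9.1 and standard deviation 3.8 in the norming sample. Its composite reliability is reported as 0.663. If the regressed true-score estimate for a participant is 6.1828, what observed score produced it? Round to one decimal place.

T̂ = ρX + (1 − ρ)μ  ⇒  X = (T̂ − (1 − ρ)μ) / ρ
X = (6.1828 − 0.337 × 9.1) / 0.663 = (6.1828 − 3.0667) / 0.663 = 3.1161 / 0.663 = 4.700

4.7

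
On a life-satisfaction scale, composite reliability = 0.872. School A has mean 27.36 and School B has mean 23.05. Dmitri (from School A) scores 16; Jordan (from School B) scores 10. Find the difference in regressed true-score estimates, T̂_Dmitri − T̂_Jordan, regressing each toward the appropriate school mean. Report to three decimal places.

T̂_Dmitri = 0.872(16) + 0.128(27.36) = 17.45408
T̂_Jordan = 0.872(10) + 0.128(23.05) = 11.67040
Difference = 17.45408 − 11.67040 = 5.78368

5.784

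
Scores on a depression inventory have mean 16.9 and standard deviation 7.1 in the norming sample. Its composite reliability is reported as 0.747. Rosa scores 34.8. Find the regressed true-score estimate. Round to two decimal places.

T̂ = ρX + (1 − ρ)μ
  = 0.747 × 34.8 + 0.253 × 16.9
  = 25.9956 + 4.2757
  = 30.271
  ≈ 30.27

30.27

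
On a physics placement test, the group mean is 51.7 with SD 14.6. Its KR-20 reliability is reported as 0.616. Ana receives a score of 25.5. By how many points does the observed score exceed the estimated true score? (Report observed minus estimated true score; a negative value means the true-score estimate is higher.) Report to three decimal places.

T̂ = 0.616(25.5) + 0.384(51.7) = 15.7080 + 19.8528 = 35.56080 → 35.5608
X − T̂ = 25.5 − 35.5608 = -10.0608 → -10.061

-10.061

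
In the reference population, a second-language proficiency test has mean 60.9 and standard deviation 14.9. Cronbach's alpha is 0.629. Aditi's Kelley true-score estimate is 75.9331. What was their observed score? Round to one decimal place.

84.8

T̂ = ρX + (1 − ρ)μ  ⇒  X = (T̂ − (1 − ρ)μ) / ρ
X = (75.9331 − 0.371 × 60.9) / 0.629 = (75.9331 − 22.5939) / 0.629 = 53.3392 / 0.629 = 84.800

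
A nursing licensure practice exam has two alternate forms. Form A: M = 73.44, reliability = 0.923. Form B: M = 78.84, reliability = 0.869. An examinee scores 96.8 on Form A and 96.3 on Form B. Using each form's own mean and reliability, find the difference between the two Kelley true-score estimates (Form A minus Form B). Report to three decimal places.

0.989

T̂_A = 0.923(96.8) + 0.077(73.44) = 95.00128
T̂_B = 0.869(96.3) + 0.131(78.84) = 94.01274
T̂_A − T̂_B = 0.98854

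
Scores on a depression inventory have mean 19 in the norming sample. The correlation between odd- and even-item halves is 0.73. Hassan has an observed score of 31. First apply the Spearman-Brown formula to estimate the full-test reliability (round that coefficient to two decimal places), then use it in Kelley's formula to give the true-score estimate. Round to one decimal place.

29.1

Spearman-Brown: ρ = 2r/(1 + r) = 2(0.73)/(1 + 0.73) = 1.460/1.73 = 0.8439 → 0.84
T̂ = 0.84(31) + 0.16(19) = 26.04 + 3.04 = 29.08 → 29.1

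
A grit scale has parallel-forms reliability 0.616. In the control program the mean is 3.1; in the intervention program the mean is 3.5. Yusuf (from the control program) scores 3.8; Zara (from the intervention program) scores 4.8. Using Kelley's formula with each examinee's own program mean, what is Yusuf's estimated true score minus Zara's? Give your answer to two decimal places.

T̂_Yusuf = 0.616(3.8) + 0.384(3.1) = 3.5312
T̂_Zara = 0.616(4.8) + 0.384(3.5) = 4.3008
Difference = 3.5312 − 4.3008 = -0.7696

-0.77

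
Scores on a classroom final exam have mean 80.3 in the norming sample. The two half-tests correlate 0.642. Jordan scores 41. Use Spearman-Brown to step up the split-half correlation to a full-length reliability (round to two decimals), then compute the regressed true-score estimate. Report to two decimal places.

Spearman-Brown: ρ = 2r/(1 + r) = 2(0.642)/(1 + 0.642) = 1.2840/1.642 = 0.7820 → 0.78
T̂ = ρX + (1 − ρ)μ
  = 0.78 × 41 + 0.22 × 80.3
  = 31.98 + 17.666
  = 49.646
  ≈ 49.65

49.65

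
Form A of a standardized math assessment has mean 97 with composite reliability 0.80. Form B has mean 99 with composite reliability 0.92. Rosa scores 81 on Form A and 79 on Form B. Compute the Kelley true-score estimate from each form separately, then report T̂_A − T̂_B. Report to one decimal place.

3.6

T̂_A = 0.80(81) + 0.20(97) = 84.200
T̂_B = 0.92(79) + 0.08(99) = 80.600
T̂_A − T̂_B = 3.600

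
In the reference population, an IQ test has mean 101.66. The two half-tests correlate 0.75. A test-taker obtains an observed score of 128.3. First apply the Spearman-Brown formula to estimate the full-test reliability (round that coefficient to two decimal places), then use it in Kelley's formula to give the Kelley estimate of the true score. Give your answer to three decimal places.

Spearman-Brown: ρ = 2r/(1 + r) = 2(0.75)/(1 + 0.75) = 1.500/1.75 = 0.8571 → 0.86
T̂ = 0.86(128.3) + 0.14(101.66) = 110.338 + 14.2324 = 124.5704 → 124.570

124.570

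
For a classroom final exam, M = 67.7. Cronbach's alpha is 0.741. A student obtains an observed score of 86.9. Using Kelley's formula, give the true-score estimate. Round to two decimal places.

T̂ = 0.741(86.9) + 0.259(67.7) = 64.3929 + 17.5343 = 81.927 → 81.93

81.93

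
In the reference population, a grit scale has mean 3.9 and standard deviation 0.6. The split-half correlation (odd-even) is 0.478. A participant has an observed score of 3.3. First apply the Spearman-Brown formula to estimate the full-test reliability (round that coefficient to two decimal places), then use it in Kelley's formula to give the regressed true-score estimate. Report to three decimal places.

Spearman-Brown: ρ = 2r/(1 + r) = 2(0.478)/(1 + 0.478) = 0.9560/1.478 = 0.6468 → 0.65
Weight the observed score by reliability and the mean by (1 − reliability): T̂ = 0.65·3.3 + 0.35·3.9 = 2.145 + 1.365 = 3.5100.

3.510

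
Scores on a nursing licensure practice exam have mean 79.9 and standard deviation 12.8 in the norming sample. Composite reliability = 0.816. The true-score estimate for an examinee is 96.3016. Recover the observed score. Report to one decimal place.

100.0

T̂ = ρX + (1 − ρ)μ  ⇒  X = (T̂ − (1 − ρ)μ) / ρ
X = (96.3016 − 0.184 × 79.9) / 0.816 = (96.3016 − 14.7016) / 0.816 = 81.6000 / 0.816 = 100.000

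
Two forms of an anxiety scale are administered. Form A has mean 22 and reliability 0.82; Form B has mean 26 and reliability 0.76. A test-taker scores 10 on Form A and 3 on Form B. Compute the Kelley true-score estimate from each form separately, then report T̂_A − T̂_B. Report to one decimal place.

T̂_A = 0.82(10) + 0.18(22) = 12.160
T̂_B = 0.76(3) + 0.24(26) = 8.520
T̂_A − T̂_B = 3.640

3.6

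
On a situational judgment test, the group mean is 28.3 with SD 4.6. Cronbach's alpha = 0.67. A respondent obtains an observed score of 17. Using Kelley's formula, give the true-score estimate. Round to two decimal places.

20.73

T̂ = 0.67(17) + 0.33(28.3) = 11.39 + 9.339 = 20.729 → 20.73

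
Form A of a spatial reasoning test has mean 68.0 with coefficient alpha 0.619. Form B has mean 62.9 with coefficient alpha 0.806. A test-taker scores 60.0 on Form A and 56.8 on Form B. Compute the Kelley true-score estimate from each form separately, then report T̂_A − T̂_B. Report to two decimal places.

T̂_A = 0.619(60.0) + 0.381(68.0) = 63.0480
T̂_B = 0.806(56.8) + 0.194(62.9) = 57.9834
T̂_A − T̂_B = 5.0646

5.06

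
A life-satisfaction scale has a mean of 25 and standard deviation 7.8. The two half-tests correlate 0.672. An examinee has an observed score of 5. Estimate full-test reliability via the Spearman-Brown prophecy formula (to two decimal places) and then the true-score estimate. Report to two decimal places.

Spearman-Brown: ρ = 2r/(1 + r) = 2(0.672)/(1 + 0.672) = 1.3440/1.672 = 0.8038 → 0.80
Regress the observed score toward the mean by the unreliability: T̂ = 0.80·5 + 0.20·25 = 4.00 + 5.00 = 9.000.

9.00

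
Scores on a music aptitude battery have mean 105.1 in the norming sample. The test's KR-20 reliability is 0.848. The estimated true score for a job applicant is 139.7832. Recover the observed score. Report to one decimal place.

146.0

T̂ = ρX + (1 − ρ)μ  ⇒  X = (T̂ − (1 − ρ)μ) / ρ
X = (139.7832 − 0.152 × 105.1) / 0.848 = (139.7832 − 15.9752) / 0.848 = 123.8080 / 0.848 = 146.000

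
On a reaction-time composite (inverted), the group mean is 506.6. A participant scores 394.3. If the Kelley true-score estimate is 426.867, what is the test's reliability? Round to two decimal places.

T̂ = ρX + (1 − ρ)μ  ⇒  T̂ − μ = ρ(X − μ)
ρ = (T̂ − μ)/(X − μ) = (426.867 − 506.6) / (394.3 − 506.6) = -79.733 / -112.3 = 0.7100

0.71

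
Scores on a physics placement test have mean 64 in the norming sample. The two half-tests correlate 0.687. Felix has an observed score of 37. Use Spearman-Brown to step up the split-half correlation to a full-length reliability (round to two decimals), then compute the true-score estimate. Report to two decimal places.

Spearman-Brown: ρ = 2r/(1 + r) = 2(0.687)/(1 + 0.687) = 1.3740/1.687 = 0.8145 → 0.81
T̂ = 0.81(37) + 0.19(64) = 29.97 + 12.16 = 42.130 → 42.13

42.13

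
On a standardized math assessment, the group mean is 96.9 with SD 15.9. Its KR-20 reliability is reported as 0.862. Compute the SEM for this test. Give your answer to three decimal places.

5.907

SEM = SD · √(1 − ρ) = 15.9 × √0.138 = 15.9 × 0.3715 = 5.9066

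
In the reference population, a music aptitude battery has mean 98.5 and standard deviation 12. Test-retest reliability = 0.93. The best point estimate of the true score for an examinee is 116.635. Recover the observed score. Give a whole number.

118

T̂ = ρX + (1 − ρ)μ  ⇒  X = (T̂ − (1 − ρ)μ) / ρ
X = (116.635 − 0.07 × 98.5) / 0.93 = (116.635 − 6.895) / 0.93 = 109.740 / 0.93 = 118.00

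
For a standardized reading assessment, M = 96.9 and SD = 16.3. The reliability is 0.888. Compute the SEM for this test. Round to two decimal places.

5.46

SEM = SD · √(1 − ρ) = 16.3 × √0.112 = 16.3 × 0.3347 = 5.455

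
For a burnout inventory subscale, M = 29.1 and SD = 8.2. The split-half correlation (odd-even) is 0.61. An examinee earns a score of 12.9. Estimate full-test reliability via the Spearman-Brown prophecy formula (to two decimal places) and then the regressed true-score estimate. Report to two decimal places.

16.79

Spearman-Brown: ρ = 2r/(1 + r) = 2(0.61)/(1 + 0.61) = 1.220/1.61 = 0.7578 → 0.76
Weight the observed score by reliability and the mean by (1 − reliability): T̂ = 0.76·12.9 + 0.24·29.1 = 9.804 + 6.984 = 16.788.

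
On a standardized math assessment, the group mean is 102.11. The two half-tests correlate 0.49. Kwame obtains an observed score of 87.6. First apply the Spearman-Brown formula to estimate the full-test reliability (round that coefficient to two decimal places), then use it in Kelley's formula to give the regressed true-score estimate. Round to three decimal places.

92.533

Spearman-Brown: ρ = 2r/(1 + r) = 2(0.49)/(1 + 0.49) = 0.980/1.49 = 0.6577 → 0.66
T̂ = 0.66(87.6) + 0.34(102.11) = 57.816 + 34.7174 = 92.5334 → 92.533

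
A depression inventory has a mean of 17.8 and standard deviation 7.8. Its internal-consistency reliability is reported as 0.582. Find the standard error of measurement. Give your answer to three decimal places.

5.043

SEM = SD · √(1 − ρ) = 7.8 × √0.418 = 7.8 × 0.6465 = 5.0429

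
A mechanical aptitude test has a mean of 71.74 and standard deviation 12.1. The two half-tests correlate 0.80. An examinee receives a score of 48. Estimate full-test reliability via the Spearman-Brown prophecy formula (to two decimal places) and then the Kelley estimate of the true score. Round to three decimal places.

Spearman-Brown: ρ = 2r/(1 + r) = 2(0.80)/(1 + 0.80) = 1.600/1.80 = 0.8889 → 0.89
Weight the observed score by reliability and the mean by (1 − reliability): T̂ = 0.89·48 + 0.11·71.74 = 42.72 + 7.8914 = 50.6114.

50.611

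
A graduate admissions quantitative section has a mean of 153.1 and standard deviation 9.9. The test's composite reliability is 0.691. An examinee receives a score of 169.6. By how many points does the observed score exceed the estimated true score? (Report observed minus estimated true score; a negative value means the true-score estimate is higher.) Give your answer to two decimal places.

5.10

T̂ = 0.691(169.6) + 0.309(153.1) = 117.1936 + 47.3079 = 164.5015 → 164.501
X − T̂ = 169.6 − 164.501 = 5.099 → 5.10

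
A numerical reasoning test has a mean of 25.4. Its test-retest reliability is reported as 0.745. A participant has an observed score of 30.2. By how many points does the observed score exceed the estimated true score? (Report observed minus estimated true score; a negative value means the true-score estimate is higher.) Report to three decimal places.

1.224

Regress the observed score toward the mean by the unreliability: T̂ = 0.745·30.2 + 0.255·25.4 = 22.4990 + 6.4770 = 28.97600.
X − T̂ = 30.2 − 28.9760 = 1.2240 → 1.224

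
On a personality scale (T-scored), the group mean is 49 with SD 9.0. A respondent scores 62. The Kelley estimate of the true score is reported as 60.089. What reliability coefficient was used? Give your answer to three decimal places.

T̂ = ρX + (1 − ρ)μ  ⇒  T̂ − μ = ρ(X − μ)
ρ = (T̂ − μ)/(X − μ) = (60.089 − 49) / (62 − 49) = 11.089 / 13.0 = 0.85300

0.853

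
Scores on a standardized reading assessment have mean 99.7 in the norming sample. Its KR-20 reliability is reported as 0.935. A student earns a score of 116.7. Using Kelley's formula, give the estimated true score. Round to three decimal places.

Weight the observed score by reliability and the mean by (1 − reliability): T̂ = 0.935·116.7 + 0.065·99.7 = 109.1145 + 6.4805 = 115.5950.

115.595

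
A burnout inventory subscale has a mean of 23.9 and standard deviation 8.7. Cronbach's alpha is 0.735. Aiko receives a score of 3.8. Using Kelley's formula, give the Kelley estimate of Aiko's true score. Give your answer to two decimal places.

T̂ = ρX + (1 − ρ)μ
  = 0.735 × 3.8 + 0.265 × 23.9
  = 2.7930 + 6.3335
  = 9.127
  ≈ 9.13

9.13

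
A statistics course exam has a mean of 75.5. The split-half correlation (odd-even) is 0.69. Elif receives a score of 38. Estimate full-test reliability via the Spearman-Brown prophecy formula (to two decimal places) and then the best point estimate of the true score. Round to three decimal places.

44.750

Spearman-Brown: ρ = 2r/(1 + r) = 2(0.69)/(1 + 0.69) = 1.380/1.69 = 0.8166 → 0.82
Weight the observed score by reliability and the mean by (1 − reliability): T̂ = 0.82·38 + 0.18·75.5 = 31.16 + 13.590 = 44.7500.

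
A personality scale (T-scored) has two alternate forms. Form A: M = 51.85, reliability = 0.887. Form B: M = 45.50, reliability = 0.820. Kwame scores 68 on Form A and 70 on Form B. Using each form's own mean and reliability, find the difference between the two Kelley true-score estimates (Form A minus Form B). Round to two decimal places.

T̂_A = 0.887(68) + 0.113(51.85) = 66.1750
T̂_B = 0.820(70) + 0.180(45.50) = 65.5900
T̂_A − T̂_B = 0.5850

0.59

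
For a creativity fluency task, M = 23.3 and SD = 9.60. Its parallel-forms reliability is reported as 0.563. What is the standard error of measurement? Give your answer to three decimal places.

SEM = SD · √(1 − ρ) = 9.60 × √0.437 = 9.60 × 0.6611 = 6.3462

6.346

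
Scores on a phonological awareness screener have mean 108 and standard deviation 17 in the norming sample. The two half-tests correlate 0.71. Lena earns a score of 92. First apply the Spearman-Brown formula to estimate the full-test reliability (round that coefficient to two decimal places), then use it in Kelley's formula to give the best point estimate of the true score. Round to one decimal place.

Spearman-Brown: ρ = 2r/(1 + r) = 2(0.71)/(1 + 0.71) = 1.420/1.71 = 0.8304 → 0.83
T̂ = ρX + (1 − ρ)μ
  = 0.83 × 92 + 0.17 × 108
  = 76.36 + 18.36
  = 94.72
  ≈ 94.7

94.7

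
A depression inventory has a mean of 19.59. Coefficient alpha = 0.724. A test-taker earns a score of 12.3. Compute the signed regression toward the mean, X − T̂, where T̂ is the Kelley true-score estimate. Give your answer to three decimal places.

-2.012

T̂ = 0.724(12.3) + 0.276(19.59) = 8.9052 + 5.40684 = 14.31204 → 14.3120
X − T̂ = 12.3 − 14.3120 = -2.0120 → -2.012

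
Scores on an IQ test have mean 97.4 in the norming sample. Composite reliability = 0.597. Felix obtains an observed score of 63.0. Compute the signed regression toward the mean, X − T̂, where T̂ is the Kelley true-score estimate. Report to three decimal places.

-13.863

Kelley's formula gives T̂ = 0.597·63.0 + 0.403·97.4 = 37.6110 + 39.2522 = 76.86320.
X − T̂ = 63.0 − 76.8632 = -13.8632 → -13.863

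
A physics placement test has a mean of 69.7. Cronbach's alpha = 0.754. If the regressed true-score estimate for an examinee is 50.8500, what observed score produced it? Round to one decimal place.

T̂ = ρX + (1 − ρ)μ  ⇒  X = (T̂ − (1 − ρ)μ) / ρ
X = (50.8500 − 0.246 × 69.7) / 0.754 = (50.8500 − 17.1462) / 0.754 = 33.7038 / 0.754 = 44.700

44.7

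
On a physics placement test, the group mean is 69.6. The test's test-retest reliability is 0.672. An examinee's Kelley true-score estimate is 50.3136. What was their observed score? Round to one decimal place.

40.9

T̂ = ρX + (1 − ρ)μ  ⇒  X = (T̂ − (1 − ρ)μ) / ρ
X = (50.3136 − 0.328 × 69.6) / 0.672 = (50.3136 − 22.8288) / 0.672 = 27.4848 / 0.672 = 40.900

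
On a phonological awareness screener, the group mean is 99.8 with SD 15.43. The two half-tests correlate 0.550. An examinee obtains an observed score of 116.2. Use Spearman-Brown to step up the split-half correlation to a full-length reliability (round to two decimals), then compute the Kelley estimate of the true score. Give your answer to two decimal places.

111.44

Spearman-Brown: ρ = 2r/(1 + r) = 2(0.550)/(1 + 0.550) = 1.1000/1.550 = 0.7097 → 0.71
T̂ = ρX + (1 − ρ)μ
  = 0.71 × 116.2 + 0.29 × 99.8
  = 82.502 + 28.942
  = 111.444
  ≈ 111.44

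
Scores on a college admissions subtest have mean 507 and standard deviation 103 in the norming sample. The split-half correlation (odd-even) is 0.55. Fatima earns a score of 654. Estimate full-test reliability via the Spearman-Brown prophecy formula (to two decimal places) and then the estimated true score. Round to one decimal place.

611.4

Spearman-Brown: ρ = 2r/(1 + r) = 2(0.55)/(1 + 0.55) = 1.100/1.55 = 0.7097 → 0.71
T̂ = ρX + (1 − ρ)μ
  = 0.71 × 654 + 0.29 × 507
  = 464.34 + 147.03
  = 611.37
  ≈ 611.4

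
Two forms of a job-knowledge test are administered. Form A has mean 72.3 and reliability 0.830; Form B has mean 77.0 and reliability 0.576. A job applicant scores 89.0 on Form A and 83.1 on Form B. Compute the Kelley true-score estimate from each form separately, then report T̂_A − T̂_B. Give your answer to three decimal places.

T̂_A = 0.830(89.0) + 0.170(72.3) = 86.16100
T̂_B = 0.576(83.1) + 0.424(77.0) = 80.51360
T̂_A − T̂_B = 5.64740

5.647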